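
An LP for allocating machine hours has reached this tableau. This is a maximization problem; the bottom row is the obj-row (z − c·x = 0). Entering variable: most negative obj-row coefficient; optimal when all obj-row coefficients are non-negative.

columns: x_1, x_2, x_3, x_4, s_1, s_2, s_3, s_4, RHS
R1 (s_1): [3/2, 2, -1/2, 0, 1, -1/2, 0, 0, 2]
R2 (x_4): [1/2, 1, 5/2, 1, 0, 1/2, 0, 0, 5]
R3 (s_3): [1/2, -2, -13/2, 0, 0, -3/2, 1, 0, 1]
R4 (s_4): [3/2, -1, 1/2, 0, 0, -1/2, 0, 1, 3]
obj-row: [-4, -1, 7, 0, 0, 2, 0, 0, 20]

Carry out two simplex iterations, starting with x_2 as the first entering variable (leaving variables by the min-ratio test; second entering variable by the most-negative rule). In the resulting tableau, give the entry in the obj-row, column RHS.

Ratio test on column x_2 — row 1: 2/2 = 1; row 2: 5/1 = 5; row 3: entry -2 ≤ 0; row 4: entry -1 ≤ 0. Minimum is 1 at row 1 (s_1 leaves); pivot element 2.
Divide row 1 by 2; eliminate column x_2 from the other rows.
Second iteration: most negative obj-row entry is -13/4 in column x_1, so x_1 enters.
Ratio test on column x_1 — row 1: 1/(3/4) = 4/3; row 2: entry -1/4 ≤ 0; row 3: 3/2 = 3/2; row 4: 4/(9/4) = 16/9. Minimum is 4/3 at row 1 (x_2 leaves); pivot element 3/4.
Divide row 1 by 3/4; eliminate column x_1 from the other rows.
After both pivots, the entry at the obj-row, column RHS is 76/3.

76/3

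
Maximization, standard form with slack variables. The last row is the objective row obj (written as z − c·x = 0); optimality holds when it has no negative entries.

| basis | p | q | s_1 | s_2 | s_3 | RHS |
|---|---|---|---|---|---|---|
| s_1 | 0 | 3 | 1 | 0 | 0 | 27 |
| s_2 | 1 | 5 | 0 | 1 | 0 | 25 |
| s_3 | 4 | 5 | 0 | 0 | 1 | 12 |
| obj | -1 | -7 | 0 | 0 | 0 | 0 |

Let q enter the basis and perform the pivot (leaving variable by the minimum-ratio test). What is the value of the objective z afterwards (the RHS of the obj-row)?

84/5

Ratio test on column q — row 1: 27/3 = 9; row 2: 25/5 = 5; row 3: 12/5 = 12/5. Minimum is 12/5 at row 3 (s_3 leaves); pivot element 5.
Pivot on row 3; the obj-row RHS becomes 0 − (-7)·(12/5) = 84/5.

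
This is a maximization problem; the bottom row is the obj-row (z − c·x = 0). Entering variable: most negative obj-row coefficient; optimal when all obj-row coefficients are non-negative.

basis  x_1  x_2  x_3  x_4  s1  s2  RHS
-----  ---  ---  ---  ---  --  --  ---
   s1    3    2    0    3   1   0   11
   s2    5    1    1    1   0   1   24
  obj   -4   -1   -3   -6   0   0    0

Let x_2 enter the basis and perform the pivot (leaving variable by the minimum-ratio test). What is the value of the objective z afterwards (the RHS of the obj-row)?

11/2

Ratio test on column x_2 — row 1: 11/2 = 11/2; row 2: 24/1 = 24. Minimum is 11/2 at row 1 (s1 leaves); pivot element 2.
Pivot on row 1; the obj-row RHS becomes 0 − (-1)·(11/2) = 11/2.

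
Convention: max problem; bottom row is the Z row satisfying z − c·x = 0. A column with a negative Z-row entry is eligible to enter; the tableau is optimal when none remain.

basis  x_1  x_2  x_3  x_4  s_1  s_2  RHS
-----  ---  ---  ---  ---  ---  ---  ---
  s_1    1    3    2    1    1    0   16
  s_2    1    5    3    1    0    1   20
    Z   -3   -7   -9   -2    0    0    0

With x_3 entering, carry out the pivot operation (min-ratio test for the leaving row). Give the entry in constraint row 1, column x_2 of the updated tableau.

Ratio test on column x_3 — row 1: 16/2 = 8; row 2: 20/3 = 20/3. Minimum is 20/3 at row 2 (s_2 leaves); pivot element 3.
Divide row 2 by 3; eliminate column x_3 from the other rows.
Row 1 update in column x_2: 3 − 2·(5/3) = -1/3.

-1/3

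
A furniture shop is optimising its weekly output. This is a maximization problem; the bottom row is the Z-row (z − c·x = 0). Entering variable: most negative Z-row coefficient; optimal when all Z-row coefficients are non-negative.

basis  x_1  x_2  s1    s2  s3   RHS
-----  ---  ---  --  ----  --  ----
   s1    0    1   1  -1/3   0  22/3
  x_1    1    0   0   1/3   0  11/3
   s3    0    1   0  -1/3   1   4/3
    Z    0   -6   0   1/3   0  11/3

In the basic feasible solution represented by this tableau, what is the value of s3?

s3 is basic (row 3); its value is the RHS of that row, 4/3.

4/3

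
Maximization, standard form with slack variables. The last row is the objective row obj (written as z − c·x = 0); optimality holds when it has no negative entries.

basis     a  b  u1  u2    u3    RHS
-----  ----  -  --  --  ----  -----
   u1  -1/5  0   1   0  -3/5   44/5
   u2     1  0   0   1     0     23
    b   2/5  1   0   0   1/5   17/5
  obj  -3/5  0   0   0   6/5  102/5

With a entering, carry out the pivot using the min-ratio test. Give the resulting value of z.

51/2

Ratio test on column a — row 1: entry -1/5 ≤ 0; row 2: 23/1 = 23; row 3: (17/5)/(2/5) = 17/2. Minimum is 17/2 at row 3 (b leaves); pivot element 2/5.
Pivot on row 3; the obj-row RHS becomes 102/5 − (-3/5)·(17/2) = 51/2.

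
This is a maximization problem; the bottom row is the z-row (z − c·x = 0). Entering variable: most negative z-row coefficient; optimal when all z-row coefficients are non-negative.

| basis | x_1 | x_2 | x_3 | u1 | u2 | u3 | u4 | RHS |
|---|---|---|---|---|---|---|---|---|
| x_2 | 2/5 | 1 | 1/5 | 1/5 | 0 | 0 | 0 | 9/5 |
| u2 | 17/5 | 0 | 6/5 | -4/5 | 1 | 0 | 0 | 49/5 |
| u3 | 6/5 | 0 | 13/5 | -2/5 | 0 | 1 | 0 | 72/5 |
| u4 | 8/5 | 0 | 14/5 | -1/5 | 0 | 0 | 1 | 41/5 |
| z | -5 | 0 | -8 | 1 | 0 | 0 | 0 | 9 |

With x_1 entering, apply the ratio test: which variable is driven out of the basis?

Column x_1 entries and ratios — x_2: (9/5)/(2/5) = 9/2; u2: (49/5)/(17/5) = 49/17; u3: (72/5)/(6/5) = 12; u4: (41/5)/(8/5) = 41/8.
Smallest ratio is 49/17 in the row of u2, so u2 leaves.

u2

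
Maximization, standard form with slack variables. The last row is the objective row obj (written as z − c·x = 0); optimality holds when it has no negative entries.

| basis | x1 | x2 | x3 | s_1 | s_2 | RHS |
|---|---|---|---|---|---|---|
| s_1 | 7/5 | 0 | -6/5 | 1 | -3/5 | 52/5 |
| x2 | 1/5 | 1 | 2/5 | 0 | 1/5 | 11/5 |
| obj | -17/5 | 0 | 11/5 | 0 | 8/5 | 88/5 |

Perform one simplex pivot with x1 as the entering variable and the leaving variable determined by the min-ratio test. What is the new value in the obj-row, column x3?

-5/7

Ratio test on column x1 — row 1: (52/5)/(7/5) = 52/7; row 2: (11/5)/(1/5) = 11. Minimum is 52/7 at row 1 (s_1 leaves); pivot element 7/5.
Divide row 1 by 7/5; eliminate column x1 from the other rows.
obj-row update in column x3: 11/5 − (-17/5)·(-6/7) = -5/7.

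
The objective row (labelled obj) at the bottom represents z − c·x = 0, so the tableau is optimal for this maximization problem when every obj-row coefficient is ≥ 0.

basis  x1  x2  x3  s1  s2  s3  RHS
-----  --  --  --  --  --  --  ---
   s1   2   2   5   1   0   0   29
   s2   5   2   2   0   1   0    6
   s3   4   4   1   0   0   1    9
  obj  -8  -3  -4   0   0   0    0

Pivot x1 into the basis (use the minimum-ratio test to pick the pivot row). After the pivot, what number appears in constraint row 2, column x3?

Ratio test on column x1 — row 1: 29/2 = 29/2; row 2: 6/5 = 6/5; row 3: 9/4 = 9/4. Minimum is 6/5 at row 2 (s2 leaves); pivot element 5.
Divide row 2 by 5; eliminate column x1 from the other rows.
In the new row 2, the x3 entry is the old entry divided by the pivot: 2/5 = 2/5.

2/5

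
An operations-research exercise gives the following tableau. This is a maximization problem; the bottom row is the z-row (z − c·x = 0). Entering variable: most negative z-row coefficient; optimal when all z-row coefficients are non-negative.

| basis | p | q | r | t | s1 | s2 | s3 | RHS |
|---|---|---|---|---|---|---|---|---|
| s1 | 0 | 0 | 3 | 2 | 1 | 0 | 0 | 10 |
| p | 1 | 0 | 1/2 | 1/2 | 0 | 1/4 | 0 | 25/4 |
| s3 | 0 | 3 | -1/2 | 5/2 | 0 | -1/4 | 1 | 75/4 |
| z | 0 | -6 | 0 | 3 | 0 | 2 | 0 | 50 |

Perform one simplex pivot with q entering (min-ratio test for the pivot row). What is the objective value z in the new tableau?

175/2

Ratio test on column q — row 1: entry 0 ≤ 0; row 2: entry 0 ≤ 0; row 3: (75/4)/3 = 25/4. Minimum is 25/4 at row 3 (s3 leaves); pivot element 3.
Pivot on row 3; the z-row RHS becomes 50 − (-6)·(25/4) = 175/2.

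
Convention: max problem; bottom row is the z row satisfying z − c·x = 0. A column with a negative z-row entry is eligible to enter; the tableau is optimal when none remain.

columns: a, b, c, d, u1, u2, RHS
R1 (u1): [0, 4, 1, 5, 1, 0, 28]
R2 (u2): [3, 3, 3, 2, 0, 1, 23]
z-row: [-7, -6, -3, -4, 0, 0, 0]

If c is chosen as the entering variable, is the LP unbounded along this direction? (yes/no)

no

Column c has positive entries in row(s) 1, 2, so the ratio test bounds it — not unbounded.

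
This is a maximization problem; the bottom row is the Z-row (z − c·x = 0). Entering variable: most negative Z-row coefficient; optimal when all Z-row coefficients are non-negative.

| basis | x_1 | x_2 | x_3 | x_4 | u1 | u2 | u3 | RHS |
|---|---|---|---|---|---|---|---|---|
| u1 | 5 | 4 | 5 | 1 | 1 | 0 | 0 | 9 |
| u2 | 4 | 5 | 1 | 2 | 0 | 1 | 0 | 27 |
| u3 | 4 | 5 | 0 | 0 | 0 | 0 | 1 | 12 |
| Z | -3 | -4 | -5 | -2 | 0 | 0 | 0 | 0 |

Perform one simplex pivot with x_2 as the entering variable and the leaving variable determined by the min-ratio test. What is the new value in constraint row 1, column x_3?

Ratio test on column x_2 — row 1: 9/4 = 9/4; row 2: 27/5 = 27/5; row 3: 12/5 = 12/5. Minimum is 9/4 at row 1 (u1 leaves); pivot element 4.
Divide row 1 by 4; eliminate column x_2 from the other rows.
In the new row 1, the x_3 entry is the old entry divided by the pivot: 5/4 = 5/4.

5/4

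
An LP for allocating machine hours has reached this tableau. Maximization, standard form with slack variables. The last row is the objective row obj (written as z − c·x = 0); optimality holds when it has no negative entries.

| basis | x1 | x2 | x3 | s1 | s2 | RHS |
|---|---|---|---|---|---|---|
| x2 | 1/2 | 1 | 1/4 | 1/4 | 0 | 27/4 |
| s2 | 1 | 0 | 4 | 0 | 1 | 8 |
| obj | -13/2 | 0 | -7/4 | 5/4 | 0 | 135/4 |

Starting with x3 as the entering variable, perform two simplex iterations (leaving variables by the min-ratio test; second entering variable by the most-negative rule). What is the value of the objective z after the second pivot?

343/4

Ratio test on column x3 — row 1: (27/4)/(1/4) = 27; row 2: 8/4 = 2. Minimum is 2 at row 2 (s2 leaves); pivot element 4.
Pivot on row 2; the obj-row RHS becomes 135/4 − (-7/4)·2 = 149/4.
Next entering variable (most negative obj-row entry -97/16): x1.
Ratio test on column x1 — row 1: (25/4)/(7/16) = 100/7; row 2: 2/(1/4) = 8. Minimum is 8 at row 2 (x3 leaves); pivot element 1/4.
After the second pivot the obj-row RHS is 149/4 − (-97/16)·8 = 343/4.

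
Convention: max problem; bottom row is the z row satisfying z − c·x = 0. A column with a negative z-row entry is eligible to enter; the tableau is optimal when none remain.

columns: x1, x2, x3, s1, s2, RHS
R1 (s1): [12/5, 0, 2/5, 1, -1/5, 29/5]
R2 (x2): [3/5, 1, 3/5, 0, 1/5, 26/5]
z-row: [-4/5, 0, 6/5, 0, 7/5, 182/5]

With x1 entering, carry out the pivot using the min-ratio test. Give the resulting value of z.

Ratio test on column x1 — row 1: (29/5)/(12/5) = 29/12; row 2: (26/5)/(3/5) = 26/3. Minimum is 29/12 at row 1 (s1 leaves); pivot element 12/5.
Pivot on row 1; the z-row RHS becomes 182/5 − (-4/5)·(29/12) = 115/3.

115/3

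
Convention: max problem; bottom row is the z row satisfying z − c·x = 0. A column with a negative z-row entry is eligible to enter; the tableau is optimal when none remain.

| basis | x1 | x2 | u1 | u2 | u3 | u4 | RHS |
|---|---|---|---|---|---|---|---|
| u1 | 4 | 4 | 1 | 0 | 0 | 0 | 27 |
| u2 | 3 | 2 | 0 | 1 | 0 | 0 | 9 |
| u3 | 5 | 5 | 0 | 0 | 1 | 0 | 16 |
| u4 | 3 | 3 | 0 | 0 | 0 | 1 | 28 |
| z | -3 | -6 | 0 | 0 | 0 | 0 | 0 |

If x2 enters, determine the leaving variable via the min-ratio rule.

Column x2 entries and ratios — u1: 27/4 = 27/4; u2: 9/2 = 9/2; u3: 16/5 = 16/5; u4: 28/3 = 28/3.
Smallest ratio is 16/5 in the row of u3, so u3 leaves.

u3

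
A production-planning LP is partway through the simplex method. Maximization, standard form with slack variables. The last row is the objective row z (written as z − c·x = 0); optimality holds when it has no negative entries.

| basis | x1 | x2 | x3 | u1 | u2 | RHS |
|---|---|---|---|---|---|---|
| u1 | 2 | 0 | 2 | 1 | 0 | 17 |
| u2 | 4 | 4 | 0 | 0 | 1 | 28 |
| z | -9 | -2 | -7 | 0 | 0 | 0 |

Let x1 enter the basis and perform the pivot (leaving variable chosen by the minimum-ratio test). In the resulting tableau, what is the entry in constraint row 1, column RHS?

3

Ratio test on column x1 — row 1: 17/2 = 17/2; row 2: 28/4 = 7. Minimum is 7 at row 2 (u2 leaves); pivot element 4.
Divide row 2 by 4; eliminate column x1 from the other rows.
Row 1 update in column RHS: 17 − 2·7 = 3.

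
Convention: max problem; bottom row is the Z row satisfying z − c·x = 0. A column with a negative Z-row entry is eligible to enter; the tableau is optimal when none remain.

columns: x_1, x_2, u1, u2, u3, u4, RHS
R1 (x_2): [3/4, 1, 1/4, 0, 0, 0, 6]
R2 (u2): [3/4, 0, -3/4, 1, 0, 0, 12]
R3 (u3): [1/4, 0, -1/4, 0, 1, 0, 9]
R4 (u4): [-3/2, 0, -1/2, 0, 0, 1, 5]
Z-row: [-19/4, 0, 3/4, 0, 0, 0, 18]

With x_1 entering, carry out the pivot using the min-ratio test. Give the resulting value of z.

56

Ratio test on column x_1 — row 1: 6/(3/4) = 8; row 2: 12/(3/4) = 16; row 3: 9/(1/4) = 36; row 4: entry -3/2 ≤ 0. Minimum is 8 at row 1 (x_2 leaves); pivot element 3/4.
Pivot on row 1; the Z-row RHS becomes 18 − (-19/4)·8 = 56.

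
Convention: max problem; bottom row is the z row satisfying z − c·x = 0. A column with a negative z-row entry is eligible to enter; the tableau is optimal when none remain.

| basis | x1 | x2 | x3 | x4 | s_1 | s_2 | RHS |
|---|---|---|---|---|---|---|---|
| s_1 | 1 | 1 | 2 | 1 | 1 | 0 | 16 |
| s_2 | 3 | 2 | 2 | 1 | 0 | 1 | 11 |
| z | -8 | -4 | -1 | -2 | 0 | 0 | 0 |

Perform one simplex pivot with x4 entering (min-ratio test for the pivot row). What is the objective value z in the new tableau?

22

Ratio test on column x4 — row 1: 16/1 = 16; row 2: 11/1 = 11. Minimum is 11 at row 2 (s_2 leaves); pivot element 1.
Pivot on row 2; the z-row RHS becomes 0 − (-2)·11 = 22.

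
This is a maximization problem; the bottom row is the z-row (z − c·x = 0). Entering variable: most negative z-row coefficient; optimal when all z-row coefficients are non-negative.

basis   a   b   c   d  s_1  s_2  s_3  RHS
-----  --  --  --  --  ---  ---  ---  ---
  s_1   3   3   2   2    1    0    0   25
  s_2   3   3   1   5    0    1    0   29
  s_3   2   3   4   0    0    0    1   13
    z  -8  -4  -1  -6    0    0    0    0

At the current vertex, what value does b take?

0

b is not in the basis, so in the current basic feasible solution b = 0.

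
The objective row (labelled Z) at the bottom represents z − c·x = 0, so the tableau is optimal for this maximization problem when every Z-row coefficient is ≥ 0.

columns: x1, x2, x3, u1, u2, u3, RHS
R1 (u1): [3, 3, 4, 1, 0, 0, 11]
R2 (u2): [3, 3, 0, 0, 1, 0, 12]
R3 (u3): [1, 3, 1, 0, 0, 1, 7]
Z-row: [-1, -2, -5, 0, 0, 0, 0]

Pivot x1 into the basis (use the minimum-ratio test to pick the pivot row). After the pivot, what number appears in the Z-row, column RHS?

Ratio test on column x1 — row 1: 11/3 = 11/3; row 2: 12/3 = 4; row 3: 7/1 = 7. Minimum is 11/3 at row 1 (u1 leaves); pivot element 3.
Divide row 1 by 3; eliminate column x1 from the other rows.
Z-row update in column RHS: 0 − (-1)·(11/3) = 11/3.

11/3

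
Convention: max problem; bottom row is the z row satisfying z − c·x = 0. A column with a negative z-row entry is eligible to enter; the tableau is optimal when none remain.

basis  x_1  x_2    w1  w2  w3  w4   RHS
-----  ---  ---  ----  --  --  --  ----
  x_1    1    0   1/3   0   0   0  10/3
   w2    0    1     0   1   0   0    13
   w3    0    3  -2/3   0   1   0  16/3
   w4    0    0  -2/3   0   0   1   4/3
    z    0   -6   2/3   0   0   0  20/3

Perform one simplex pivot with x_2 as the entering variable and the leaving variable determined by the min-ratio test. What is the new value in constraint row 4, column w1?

Ratio test on column x_2 — row 1: entry 0 ≤ 0; row 2: 13/1 = 13; row 3: (16/3)/3 = 16/9; row 4: entry 0 ≤ 0. Minimum is 16/9 at row 3 (w3 leaves); pivot element 3.
Divide row 3 by 3; eliminate column x_2 from the other rows.
Row 4 update in column w1: -2/3 − 0·(-2/9) = -2/3.

-2/3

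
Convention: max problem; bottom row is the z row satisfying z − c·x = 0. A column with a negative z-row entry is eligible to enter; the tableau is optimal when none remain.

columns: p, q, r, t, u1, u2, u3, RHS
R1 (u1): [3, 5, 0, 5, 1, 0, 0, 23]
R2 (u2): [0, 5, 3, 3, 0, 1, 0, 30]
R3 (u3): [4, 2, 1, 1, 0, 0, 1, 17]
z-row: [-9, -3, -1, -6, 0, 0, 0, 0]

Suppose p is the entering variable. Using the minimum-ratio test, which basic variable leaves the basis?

Column p entries and ratios — u1: 23/3 = 23/3; u2: 0 ≤ 0, skip; u3: 17/4 = 17/4.
Smallest ratio is 17/4 in the row of u3, so u3 leaves.

u3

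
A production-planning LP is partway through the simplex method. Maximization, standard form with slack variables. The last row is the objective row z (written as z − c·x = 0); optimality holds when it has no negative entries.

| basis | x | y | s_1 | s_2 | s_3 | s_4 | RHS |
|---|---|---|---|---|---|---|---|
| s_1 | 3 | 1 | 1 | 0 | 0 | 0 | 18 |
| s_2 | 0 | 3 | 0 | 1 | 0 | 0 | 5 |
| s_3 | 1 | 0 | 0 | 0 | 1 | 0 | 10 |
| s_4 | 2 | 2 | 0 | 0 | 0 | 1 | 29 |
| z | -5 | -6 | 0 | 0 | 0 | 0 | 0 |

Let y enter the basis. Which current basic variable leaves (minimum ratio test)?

Column y entries and ratios — s_1: 18/1 = 18; s_2: 5/3 = 5/3; s_3: 0 ≤ 0, skip; s_4: 29/2 = 29/2.
Smallest ratio is 5/3 in the row of s_2, so s_2 leaves.

s_2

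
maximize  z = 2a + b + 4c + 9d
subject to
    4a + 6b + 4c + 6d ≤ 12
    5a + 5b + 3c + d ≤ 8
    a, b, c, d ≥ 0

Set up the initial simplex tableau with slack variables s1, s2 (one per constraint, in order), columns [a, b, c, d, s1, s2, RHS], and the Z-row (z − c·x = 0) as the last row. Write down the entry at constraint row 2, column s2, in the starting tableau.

Slack s2 belongs to constraint 2; its column is the unit vector e_2, so the entry in row 2 is 1.

1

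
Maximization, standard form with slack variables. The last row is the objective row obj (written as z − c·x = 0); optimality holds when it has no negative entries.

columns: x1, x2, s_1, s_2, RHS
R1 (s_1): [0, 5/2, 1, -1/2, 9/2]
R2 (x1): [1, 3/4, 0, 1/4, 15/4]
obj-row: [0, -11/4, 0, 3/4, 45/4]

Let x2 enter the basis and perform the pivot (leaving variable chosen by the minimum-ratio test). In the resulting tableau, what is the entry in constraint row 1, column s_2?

Ratio test on column x2 — row 1: (9/2)/(5/2) = 9/5; row 2: (15/4)/(3/4) = 5. Minimum is 9/5 at row 1 (s_1 leaves); pivot element 5/2.
Divide row 1 by 5/2; eliminate column x2 from the other rows.
In the new row 1, the s_2 entry is the old entry divided by the pivot: (-1/2)/(5/2) = -1/5.

-1/5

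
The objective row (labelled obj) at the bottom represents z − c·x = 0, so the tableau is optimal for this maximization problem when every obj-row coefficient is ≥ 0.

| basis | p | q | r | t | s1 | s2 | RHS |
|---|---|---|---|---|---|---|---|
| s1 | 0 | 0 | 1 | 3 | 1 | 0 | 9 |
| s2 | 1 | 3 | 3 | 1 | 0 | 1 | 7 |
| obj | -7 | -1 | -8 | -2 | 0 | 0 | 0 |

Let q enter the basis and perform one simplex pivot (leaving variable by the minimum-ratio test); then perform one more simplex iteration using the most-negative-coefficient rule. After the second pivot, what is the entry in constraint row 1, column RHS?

Ratio test on column q — row 1: entry 0 ≤ 0; row 2: 7/3 = 7/3. Minimum is 7/3 at row 2 (s2 leaves); pivot element 3.
Divide row 2 by 3; eliminate column q from the other rows.
Second iteration: most negative obj-row entry is -7 in column r, so r enters.
Ratio test on column r — row 1: 9/1 = 9; row 2: (7/3)/1 = 7/3. Minimum is 7/3 at row 2 (q leaves); pivot element 1.
Divide row 2 by 1; eliminate column r from the other rows.
After both pivots, the entry at constraint row 1, column RHS is 20/3.

20/3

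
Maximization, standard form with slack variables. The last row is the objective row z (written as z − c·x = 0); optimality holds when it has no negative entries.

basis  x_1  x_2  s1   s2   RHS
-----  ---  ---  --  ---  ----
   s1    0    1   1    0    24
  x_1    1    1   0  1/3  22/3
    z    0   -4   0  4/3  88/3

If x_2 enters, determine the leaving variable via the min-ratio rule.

Column x_2 entries and ratios — s1: 24/1 = 24; x_1: (22/3)/1 = 22/3.
Smallest ratio is 22/3 in the row of x_1, so x_1 leaves.

x_1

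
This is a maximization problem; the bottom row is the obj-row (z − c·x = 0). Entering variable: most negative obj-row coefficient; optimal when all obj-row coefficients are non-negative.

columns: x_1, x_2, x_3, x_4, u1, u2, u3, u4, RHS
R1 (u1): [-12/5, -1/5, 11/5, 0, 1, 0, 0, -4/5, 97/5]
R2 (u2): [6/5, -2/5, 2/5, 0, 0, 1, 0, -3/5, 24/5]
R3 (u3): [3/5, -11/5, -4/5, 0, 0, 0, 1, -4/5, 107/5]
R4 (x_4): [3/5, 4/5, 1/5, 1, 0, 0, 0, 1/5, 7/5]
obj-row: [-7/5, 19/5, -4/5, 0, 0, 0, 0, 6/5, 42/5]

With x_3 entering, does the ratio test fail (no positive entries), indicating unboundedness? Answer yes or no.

Column x_3 has positive entries in row(s) 1, 2, 4, so the ratio test bounds it — not unbounded.

no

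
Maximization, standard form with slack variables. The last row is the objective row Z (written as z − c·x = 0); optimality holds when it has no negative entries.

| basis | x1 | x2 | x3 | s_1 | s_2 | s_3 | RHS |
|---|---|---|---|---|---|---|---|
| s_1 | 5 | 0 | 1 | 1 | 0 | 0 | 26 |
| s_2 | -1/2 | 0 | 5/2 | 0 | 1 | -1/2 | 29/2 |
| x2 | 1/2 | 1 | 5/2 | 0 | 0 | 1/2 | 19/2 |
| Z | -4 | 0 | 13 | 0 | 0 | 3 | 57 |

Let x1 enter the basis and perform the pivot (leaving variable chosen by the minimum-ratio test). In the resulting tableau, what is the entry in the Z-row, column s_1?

Ratio test on column x1 — row 1: 26/5 = 26/5; row 2: entry -1/2 ≤ 0; row 3: (19/2)/(1/2) = 19. Minimum is 26/5 at row 1 (s_1 leaves); pivot element 5.
Divide row 1 by 5; eliminate column x1 from the other rows.
Z-row update in column s_1: 0 − (-4)·(1/5) = 4/5.

4/5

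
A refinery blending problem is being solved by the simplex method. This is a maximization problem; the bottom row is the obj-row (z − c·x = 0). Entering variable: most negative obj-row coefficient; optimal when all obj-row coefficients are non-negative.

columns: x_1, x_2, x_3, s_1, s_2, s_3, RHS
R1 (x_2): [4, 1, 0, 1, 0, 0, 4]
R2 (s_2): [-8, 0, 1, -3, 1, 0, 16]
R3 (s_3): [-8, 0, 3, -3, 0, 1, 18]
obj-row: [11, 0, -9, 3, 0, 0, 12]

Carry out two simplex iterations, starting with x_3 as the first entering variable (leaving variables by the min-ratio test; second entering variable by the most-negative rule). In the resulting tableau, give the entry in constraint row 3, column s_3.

Ratio test on column x_3 — row 1: entry 0 ≤ 0; row 2: 16/1 = 16; row 3: 18/3 = 6. Minimum is 6 at row 3 (s_3 leaves); pivot element 3.
Divide row 3 by 3; eliminate column x_3 from the other rows.
Second iteration: most negative obj-row entry is -13 in column x_1, so x_1 enters.
Ratio test on column x_1 — row 1: 4/4 = 1; row 2: entry -16/3 ≤ 0; row 3: entry -8/3 ≤ 0. Minimum is 1 at row 1 (x_2 leaves); pivot element 4.
Divide row 1 by 4; eliminate column x_1 from the other rows.
After both pivots, the entry at constraint row 3, column s_3 is 1/3.

1/3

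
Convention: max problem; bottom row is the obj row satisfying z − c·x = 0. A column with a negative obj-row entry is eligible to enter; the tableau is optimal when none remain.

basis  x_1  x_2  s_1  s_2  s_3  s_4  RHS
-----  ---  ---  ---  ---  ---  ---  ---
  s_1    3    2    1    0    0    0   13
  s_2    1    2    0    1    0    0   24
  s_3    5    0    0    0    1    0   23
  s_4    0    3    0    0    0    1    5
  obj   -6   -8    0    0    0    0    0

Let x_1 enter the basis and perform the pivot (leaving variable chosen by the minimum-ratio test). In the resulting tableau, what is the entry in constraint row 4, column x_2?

Ratio test on column x_1 — row 1: 13/3 = 13/3; row 2: 24/1 = 24; row 3: 23/5 = 23/5; row 4: entry 0 ≤ 0. Minimum is 13/3 at row 1 (s_1 leaves); pivot element 3.
Divide row 1 by 3; eliminate column x_1 from the other rows.
Row 4 update in column x_2: 3 − 0·(2/3) = 3.

3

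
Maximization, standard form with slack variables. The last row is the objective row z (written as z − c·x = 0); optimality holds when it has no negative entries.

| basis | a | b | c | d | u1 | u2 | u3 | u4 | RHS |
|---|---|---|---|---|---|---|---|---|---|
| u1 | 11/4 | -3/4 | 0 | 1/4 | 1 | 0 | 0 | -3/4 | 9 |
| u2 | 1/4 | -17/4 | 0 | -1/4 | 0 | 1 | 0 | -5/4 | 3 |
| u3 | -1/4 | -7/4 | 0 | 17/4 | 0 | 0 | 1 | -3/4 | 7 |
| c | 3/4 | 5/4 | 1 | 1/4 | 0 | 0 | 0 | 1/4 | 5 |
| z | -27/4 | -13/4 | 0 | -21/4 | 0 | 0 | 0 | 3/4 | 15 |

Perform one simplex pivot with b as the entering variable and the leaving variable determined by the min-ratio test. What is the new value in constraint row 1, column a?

Ratio test on column b — row 1: entry -3/4 ≤ 0; row 2: entry -17/4 ≤ 0; row 3: entry -7/4 ≤ 0; row 4: 5/(5/4) = 4. Minimum is 4 at row 4 (c leaves); pivot element 5/4.
Divide row 4 by 5/4; eliminate column b from the other rows.
Row 1 update in column a: 11/4 − (-3/4)·(3/5) = 16/5.

16/5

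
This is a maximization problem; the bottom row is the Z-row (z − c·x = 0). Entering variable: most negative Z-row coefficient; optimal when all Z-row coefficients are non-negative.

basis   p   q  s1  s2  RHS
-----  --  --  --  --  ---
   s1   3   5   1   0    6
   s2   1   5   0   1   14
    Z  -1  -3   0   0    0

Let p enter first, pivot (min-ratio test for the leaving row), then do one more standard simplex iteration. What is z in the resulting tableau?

18/5

Ratio test on column p — row 1: 6/3 = 2; row 2: 14/1 = 14. Minimum is 2 at row 1 (s1 leaves); pivot element 3.
Pivot on row 1; the Z-row RHS becomes 0 − (-1)·2 = 2.
Next entering variable (most negative Z-row entry -4/3): q.
Ratio test on column q — row 1: 2/(5/3) = 6/5; row 2: 12/(10/3) = 18/5. Minimum is 6/5 at row 1 (p leaves); pivot element 5/3.
After the second pivot the Z-row RHS is 2 − (-4/3)·(6/5) = 18/5.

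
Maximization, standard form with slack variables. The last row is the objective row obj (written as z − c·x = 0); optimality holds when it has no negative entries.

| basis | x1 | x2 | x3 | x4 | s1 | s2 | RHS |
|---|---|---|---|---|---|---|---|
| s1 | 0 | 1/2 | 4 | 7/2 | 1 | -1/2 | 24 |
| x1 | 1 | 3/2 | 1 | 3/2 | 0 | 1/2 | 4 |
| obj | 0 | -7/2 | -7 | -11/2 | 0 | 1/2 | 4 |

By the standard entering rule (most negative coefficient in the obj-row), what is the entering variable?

Negative obj-row entries: x2: -7/2, x3: -7, x4: -11/2.
The most negative is -7 in column x3, so x3 enters.

x3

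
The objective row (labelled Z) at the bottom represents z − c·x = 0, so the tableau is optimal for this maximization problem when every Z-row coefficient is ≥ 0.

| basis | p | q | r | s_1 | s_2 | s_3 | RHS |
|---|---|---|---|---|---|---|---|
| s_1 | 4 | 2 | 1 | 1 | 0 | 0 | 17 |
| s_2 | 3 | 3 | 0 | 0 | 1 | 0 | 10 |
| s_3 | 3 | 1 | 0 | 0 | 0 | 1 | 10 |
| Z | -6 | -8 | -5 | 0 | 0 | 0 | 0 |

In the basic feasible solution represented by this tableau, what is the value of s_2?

10

s_2 is basic (row 2); its value is the RHS of that row, 10.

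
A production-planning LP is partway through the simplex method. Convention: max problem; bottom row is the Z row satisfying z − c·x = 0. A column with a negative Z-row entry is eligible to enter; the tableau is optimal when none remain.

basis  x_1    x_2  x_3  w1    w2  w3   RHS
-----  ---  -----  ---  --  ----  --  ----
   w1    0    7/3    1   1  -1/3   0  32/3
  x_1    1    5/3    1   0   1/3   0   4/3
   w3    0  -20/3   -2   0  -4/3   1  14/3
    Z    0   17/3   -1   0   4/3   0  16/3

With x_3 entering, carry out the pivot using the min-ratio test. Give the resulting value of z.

Ratio test on column x_3 — row 1: (32/3)/1 = 32/3; row 2: (4/3)/1 = 4/3; row 3: entry -2 ≤ 0. Minimum is 4/3 at row 2 (x_1 leaves); pivot element 1.
Pivot on row 2; the Z-row RHS becomes 16/3 − (-1)·(4/3) = 20/3.

20/3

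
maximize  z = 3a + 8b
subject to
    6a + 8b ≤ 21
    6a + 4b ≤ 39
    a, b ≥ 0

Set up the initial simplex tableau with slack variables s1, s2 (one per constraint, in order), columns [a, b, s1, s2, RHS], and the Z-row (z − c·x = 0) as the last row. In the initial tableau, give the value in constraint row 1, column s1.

1

Slack s1 belongs to constraint 1; its column is the unit vector e_1, so the entry in row 1 is 1.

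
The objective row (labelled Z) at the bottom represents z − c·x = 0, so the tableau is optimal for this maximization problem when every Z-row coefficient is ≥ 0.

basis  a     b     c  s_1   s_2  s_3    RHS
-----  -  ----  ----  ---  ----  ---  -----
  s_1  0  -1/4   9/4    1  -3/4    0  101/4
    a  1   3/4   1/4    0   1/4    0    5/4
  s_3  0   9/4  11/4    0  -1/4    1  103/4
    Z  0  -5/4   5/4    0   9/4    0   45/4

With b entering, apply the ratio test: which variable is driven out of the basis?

Column b entries and ratios — s_1: -1/4 ≤ 0, skip; a: (5/4)/(3/4) = 5/3; s_3: (103/4)/(9/4) = 103/9.
Smallest ratio is 5/3 in the row of a, so a leaves.

a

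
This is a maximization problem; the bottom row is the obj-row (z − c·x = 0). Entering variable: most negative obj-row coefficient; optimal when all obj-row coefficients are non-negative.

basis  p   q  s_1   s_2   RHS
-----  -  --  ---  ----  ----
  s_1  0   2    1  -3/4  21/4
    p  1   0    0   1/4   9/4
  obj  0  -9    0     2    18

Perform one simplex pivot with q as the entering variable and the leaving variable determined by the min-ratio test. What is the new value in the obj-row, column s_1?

Ratio test on column q — row 1: (21/4)/2 = 21/8; row 2: entry 0 ≤ 0. Minimum is 21/8 at row 1 (s_1 leaves); pivot element 2.
Divide row 1 by 2; eliminate column q from the other rows.
obj-row update in column s_1: 0 − (-9)·(1/2) = 9/2.

9/2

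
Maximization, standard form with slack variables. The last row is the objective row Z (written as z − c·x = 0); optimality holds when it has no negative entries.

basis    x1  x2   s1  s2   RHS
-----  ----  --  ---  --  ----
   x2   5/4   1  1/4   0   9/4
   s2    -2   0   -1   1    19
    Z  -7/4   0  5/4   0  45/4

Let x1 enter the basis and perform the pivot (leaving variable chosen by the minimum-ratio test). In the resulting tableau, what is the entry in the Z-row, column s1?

8/5

Ratio test on column x1 — row 1: (9/4)/(5/4) = 9/5; row 2: entry -2 ≤ 0. Minimum is 9/5 at row 1 (x2 leaves); pivot element 5/4.
Divide row 1 by 5/4; eliminate column x1 from the other rows.
Z-row update in column s1: 5/4 − (-7/4)·(1/5) = 8/5.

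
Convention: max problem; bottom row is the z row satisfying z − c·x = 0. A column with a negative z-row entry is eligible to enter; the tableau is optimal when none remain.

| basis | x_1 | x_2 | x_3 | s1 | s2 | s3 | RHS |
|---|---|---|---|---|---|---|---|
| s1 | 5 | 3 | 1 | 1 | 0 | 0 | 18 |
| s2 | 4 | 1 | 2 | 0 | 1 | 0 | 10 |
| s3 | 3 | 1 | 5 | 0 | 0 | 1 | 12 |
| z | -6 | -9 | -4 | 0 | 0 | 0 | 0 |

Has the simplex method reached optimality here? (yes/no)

no

The z-row has a negative entry -9 in column x_2, so it is not optimal.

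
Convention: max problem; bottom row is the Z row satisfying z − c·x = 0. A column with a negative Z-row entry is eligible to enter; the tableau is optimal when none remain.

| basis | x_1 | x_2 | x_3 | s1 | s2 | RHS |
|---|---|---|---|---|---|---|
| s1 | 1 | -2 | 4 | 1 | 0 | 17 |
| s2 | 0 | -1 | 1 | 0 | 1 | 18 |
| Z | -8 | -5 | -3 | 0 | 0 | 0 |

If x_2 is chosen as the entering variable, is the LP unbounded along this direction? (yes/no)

Every constraint-row entry in column x_2 is ≤ 0, so increasing x_2 is unbounded.

yes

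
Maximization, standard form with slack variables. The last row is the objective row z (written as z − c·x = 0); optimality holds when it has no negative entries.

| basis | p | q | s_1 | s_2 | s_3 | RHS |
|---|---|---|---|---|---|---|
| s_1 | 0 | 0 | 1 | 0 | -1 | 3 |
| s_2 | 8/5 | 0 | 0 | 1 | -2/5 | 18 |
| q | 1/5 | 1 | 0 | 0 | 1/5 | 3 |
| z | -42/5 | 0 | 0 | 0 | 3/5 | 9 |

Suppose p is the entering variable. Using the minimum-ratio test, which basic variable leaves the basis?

Column p entries and ratios — s_1: 0 ≤ 0, skip; s_2: 18/(8/5) = 45/4; q: 3/(1/5) = 15.
Smallest ratio is 45/4 in the row of s_2, so s_2 leaves.

s_2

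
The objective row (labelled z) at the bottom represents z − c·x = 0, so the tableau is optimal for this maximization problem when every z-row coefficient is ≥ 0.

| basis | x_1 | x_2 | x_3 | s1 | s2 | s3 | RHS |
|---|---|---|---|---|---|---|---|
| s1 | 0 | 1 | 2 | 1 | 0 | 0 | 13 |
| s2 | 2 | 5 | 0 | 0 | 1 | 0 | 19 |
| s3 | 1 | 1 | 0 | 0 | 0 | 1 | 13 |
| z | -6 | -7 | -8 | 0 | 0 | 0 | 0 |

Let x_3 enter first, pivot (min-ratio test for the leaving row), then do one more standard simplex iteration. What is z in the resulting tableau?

Ratio test on column x_3 — row 1: 13/2 = 13/2; row 2: entry 0 ≤ 0; row 3: entry 0 ≤ 0. Minimum is 13/2 at row 1 (s1 leaves); pivot element 2.
Pivot on row 1; the z-row RHS becomes 0 − (-8)·(13/2) = 52.
Next entering variable (most negative z-row entry -6): x_1.
Ratio test on column x_1 — row 1: entry 0 ≤ 0; row 2: 19/2 = 19/2; row 3: 13/1 = 13. Minimum is 19/2 at row 2 (s2 leaves); pivot element 2.
After the second pivot the z-row RHS is 52 − (-6)·(19/2) = 109.

109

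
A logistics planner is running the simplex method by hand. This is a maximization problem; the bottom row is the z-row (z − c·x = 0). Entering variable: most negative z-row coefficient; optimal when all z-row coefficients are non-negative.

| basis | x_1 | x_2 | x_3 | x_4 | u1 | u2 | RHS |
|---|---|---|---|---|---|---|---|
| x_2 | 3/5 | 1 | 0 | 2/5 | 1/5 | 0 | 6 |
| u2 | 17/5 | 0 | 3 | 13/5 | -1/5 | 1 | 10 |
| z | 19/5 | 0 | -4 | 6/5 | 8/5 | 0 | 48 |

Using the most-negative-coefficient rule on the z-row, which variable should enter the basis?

Negative z-row entries: x_3: -4.
The most negative is -4 in column x_3, so x_3 enters.

x_3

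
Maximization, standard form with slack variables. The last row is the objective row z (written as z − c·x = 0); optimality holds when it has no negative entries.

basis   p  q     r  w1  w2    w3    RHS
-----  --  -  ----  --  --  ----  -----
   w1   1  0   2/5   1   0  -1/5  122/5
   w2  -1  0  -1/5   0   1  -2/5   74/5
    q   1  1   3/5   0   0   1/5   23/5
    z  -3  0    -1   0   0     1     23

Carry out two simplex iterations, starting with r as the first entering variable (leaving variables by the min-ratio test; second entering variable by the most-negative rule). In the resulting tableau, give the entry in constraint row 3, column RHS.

23/5

Ratio test on column r — row 1: (122/5)/(2/5) = 61; row 2: entry -1/5 ≤ 0; row 3: (23/5)/(3/5) = 23/3. Minimum is 23/3 at row 3 (q leaves); pivot element 3/5.
Divide row 3 by 3/5; eliminate column r from the other rows.
Second iteration: most negative z-row entry is -4/3 in column p, so p enters.
Ratio test on column p — row 1: (64/3)/(1/3) = 64; row 2: entry -2/3 ≤ 0; row 3: (23/3)/(5/3) = 23/5. Minimum is 23/5 at row 3 (r leaves); pivot element 5/3.
Divide row 3 by 5/3; eliminate column p from the other rows.
After both pivots, the entry at constraint row 3, column RHS is 23/5.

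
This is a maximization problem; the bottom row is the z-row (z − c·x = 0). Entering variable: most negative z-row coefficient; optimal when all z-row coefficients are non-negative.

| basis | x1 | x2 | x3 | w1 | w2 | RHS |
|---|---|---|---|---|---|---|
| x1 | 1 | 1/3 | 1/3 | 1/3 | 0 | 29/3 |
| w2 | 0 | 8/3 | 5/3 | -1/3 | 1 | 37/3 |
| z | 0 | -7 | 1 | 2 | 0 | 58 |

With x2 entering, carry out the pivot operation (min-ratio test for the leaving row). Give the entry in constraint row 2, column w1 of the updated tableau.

Ratio test on column x2 — row 1: (29/3)/(1/3) = 29; row 2: (37/3)/(8/3) = 37/8. Minimum is 37/8 at row 2 (w2 leaves); pivot element 8/3.
Divide row 2 by 8/3; eliminate column x2 from the other rows.
In the new row 2, the w1 entry is the old entry divided by the pivot: (-1/3)/(8/3) = -1/8.

-1/8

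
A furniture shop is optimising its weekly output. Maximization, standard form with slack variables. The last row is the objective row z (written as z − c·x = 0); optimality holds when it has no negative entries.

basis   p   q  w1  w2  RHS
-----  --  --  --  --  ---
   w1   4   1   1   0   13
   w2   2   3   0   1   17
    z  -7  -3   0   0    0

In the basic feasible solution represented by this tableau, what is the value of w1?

w1 is basic (row 1); its value is the RHS of that row, 13.

13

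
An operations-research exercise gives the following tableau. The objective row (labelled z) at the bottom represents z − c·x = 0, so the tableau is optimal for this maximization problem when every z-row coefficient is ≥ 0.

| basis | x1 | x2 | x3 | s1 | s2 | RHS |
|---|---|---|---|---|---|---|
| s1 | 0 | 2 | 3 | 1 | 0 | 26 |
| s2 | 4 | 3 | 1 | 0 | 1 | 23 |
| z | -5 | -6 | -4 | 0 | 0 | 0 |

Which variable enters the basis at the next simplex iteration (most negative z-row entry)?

Negative z-row entries: x1: -5, x2: -6, x3: -4.
The most negative is -6 in column x2, so x2 enters.

x2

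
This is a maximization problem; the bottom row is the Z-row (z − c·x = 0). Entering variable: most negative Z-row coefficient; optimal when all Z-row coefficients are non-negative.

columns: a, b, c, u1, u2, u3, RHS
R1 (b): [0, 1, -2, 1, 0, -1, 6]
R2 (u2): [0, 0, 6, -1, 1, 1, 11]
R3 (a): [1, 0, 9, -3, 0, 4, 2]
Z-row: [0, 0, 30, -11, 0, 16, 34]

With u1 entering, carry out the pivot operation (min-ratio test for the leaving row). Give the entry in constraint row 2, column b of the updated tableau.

1

Ratio test on column u1 — row 1: 6/1 = 6; row 2: entry -1 ≤ 0; row 3: entry -3 ≤ 0. Minimum is 6 at row 1 (b leaves); pivot element 1.
Divide row 1 by 1; eliminate column u1 from the other rows.
Row 2 update in column b: 0 − (-1)·1 = 1.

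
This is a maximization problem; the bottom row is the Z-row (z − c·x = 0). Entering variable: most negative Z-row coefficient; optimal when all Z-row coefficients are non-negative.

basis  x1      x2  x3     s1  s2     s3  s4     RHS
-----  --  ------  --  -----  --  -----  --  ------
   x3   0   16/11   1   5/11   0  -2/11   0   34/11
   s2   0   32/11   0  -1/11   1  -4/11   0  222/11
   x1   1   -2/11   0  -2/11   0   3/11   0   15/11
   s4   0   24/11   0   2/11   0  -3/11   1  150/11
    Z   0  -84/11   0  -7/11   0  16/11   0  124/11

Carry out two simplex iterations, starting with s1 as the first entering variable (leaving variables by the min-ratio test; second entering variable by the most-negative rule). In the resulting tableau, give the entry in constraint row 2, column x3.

Ratio test on column s1 — row 1: (34/11)/(5/11) = 34/5; row 2: entry -1/11 ≤ 0; row 3: entry -2/11 ≤ 0; row 4: (150/11)/(2/11) = 75. Minimum is 34/5 at row 1 (x3 leaves); pivot element 5/11.
Divide row 1 by 5/11; eliminate column s1 from the other rows.
Second iteration: most negative Z-row entry is -28/5 in column x2, so x2 enters.
Ratio test on column x2 — row 1: (34/5)/(16/5) = 17/8; row 2: (104/5)/(16/5) = 13/2; row 3: (13/5)/(2/5) = 13/2; row 4: (62/5)/(8/5) = 31/4. Minimum is 17/8 at row 1 (s1 leaves); pivot element 16/5.
Divide row 1 by 16/5; eliminate column x2 from the other rows.
After both pivots, the entry at constraint row 2, column x3 is -2.

-2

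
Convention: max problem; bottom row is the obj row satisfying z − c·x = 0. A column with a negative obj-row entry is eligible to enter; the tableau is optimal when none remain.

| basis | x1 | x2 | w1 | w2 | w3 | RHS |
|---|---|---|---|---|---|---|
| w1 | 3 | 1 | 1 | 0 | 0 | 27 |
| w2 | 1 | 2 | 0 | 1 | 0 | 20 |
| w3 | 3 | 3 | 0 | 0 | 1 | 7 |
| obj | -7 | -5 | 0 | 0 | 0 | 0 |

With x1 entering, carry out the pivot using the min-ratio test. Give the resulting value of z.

Ratio test on column x1 — row 1: 27/3 = 9; row 2: 20/1 = 20; row 3: 7/3 = 7/3. Minimum is 7/3 at row 3 (w3 leaves); pivot element 3.
Pivot on row 3; the obj-row RHS becomes 0 − (-7)·(7/3) = 49/3.

49/3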